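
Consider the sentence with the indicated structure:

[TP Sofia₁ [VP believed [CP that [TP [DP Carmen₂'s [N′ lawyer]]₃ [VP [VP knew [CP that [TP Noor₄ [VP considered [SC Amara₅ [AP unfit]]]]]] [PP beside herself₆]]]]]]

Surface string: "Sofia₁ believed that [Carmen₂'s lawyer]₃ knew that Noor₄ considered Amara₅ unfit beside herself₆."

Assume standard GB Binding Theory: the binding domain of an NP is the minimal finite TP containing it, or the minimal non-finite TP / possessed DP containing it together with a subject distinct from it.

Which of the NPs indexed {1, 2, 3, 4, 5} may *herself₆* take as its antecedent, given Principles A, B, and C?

{3}

*herself* is an anaphor, so Principle A applies: it must be bound in its binding domain.
Binding domain of *herself₆*: the embedded TP, whose subject is [Carmen₂'s lawyer]₃.
*Sofia₁* c-commands the anaphor but is outside its binding domain → cannot satisfy Principle A.
*Carmen₂* does not c-command the anaphor → cannot bind it.
*[Carmen₂'s lawyer]₃* c-commands the anaphor within its binding domain → licit binder.
*Noor₄* does not c-command the anaphor → cannot bind it.
*Amara₅* does not c-command the anaphor → cannot bind it.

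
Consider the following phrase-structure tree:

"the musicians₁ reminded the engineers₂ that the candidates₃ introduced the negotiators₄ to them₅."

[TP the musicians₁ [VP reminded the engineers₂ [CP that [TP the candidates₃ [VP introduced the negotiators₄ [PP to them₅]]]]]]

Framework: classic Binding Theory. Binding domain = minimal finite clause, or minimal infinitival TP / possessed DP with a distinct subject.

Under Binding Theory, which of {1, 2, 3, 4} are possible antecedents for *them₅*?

*them* is a pronoun, so Principle B applies: it must be free in its binding domain.
Binding domain of *them₅*: the embedded TP, whose subject is the candidates₃.
*the musicians₁* c-commands the pronoun but from outside its binding domain, and is not c-commanded by it → coindexation permitted.
*the engineers₂* c-commands the pronoun but from outside its binding domain, and is not c-commanded by it → coindexation permitted.
*the candidates₃* c-commands the pronoun within its binding domain → coindexation would violate Principle B.
*the negotiators₄* c-commands the pronoun within its binding domain → coindexation would violate Principle B.

{1, 2}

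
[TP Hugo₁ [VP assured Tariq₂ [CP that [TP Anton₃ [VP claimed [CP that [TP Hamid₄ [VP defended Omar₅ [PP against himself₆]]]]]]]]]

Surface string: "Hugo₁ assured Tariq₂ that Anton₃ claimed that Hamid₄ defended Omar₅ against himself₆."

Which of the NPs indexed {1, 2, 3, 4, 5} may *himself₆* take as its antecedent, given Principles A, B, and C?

{4, 5}

*himself* is an anaphor, so Principle A applies: it must be bound in its binding domain.
Binding domain of *himself₆*: the embedded TP, whose subject is Hamid₄.
*Hugo₁* c-commands the anaphor but is outside its binding domain → cannot satisfy Principle A.
*Tariq₂* c-commands the anaphor but is outside its binding domain → cannot satisfy Principle A.
*Anton₃* c-commands the anaphor but is outside its binding domain → cannot satisfy Principle A.
*Hamid₄* c-commands the anaphor within its binding domain → licit binder.
*Omar₅* c-commands the anaphor within its binding domain → licit binder.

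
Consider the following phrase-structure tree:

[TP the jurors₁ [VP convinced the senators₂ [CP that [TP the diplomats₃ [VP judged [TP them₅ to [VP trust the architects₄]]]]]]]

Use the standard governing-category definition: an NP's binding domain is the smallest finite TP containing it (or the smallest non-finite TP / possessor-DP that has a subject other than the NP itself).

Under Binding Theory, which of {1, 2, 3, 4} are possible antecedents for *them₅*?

*them* is a pronoun, so Principle B applies: it must be free in its binding domain.
Binding domain of *them₅*: the embedded TP, whose subject is the diplomats₃.
*the jurors₁* c-commands the pronoun but from outside its binding domain, and is not c-commanded by it → coindexation permitted.
*the senators₂* c-commands the pronoun but from outside its binding domain, and is not c-commanded by it → coindexation permitted.
*the diplomats₃* c-commands the pronoun within its binding domain → coindexation would violate Principle B.
*the architects₄*: the pronoun c-commands this R-expression → coindexation would violate Principle C on *the architects₄*.

{1, 2}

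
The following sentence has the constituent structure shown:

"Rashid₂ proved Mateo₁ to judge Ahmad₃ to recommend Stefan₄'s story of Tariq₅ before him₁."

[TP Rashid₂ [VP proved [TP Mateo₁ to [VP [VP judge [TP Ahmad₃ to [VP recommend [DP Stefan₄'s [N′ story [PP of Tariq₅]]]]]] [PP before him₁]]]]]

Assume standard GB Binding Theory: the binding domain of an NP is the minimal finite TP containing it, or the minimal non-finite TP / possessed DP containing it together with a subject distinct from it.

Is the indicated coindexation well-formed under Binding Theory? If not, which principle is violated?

The two coindexed NPs are *Mateo₁* and *him₁*.
*him₁* is a pronoun. Its binding domain is the embedded TP, whose subject is Mateo₁.
*Mateo₁* c-commands it within that domain and carries the same index.
The pronoun is locally bound → Principle B violation.

Principle B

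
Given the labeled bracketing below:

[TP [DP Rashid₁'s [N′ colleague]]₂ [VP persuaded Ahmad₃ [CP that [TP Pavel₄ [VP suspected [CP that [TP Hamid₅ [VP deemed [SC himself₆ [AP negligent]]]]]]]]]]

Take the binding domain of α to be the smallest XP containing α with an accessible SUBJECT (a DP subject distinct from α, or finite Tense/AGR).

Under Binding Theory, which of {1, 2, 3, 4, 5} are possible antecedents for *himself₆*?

*himself* is an anaphor, so Principle A applies: it must be bound in its binding domain.
Binding domain of *himself₆*: the embedded TP, whose subject is Hamid₅.
*Rashid₁* does not c-command the anaphor → cannot bind it.
*[Rashid₁'s colleague]₂* c-commands the anaphor but is outside its binding domain → cannot satisfy Principle A.
*Ahmad₃* c-commands the anaphor but is outside its binding domain → cannot satisfy Principle A.
*Pavel₄* c-commands the anaphor but is outside its binding domain → cannot satisfy Principle A.
*Hamid₅* c-commands the anaphor within its binding domain → licit binder.

{5}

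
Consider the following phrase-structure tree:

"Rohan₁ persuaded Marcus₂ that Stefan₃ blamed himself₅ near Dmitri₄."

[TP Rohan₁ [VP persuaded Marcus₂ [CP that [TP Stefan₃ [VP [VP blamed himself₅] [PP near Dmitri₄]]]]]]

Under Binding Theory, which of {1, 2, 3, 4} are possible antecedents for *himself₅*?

*himself* is an anaphor, so Principle A applies: it must be bound in its binding domain.
Binding domain of *himself₅*: the embedded TP, whose subject is Stefan₃.
*Rohan₁* c-commands the anaphor but is outside its binding domain → cannot satisfy Principle A.
*Marcus₂* c-commands the anaphor but is outside its binding domain → cannot satisfy Principle A.
*Stefan₃* c-commands the anaphor within its binding domain → licit binder.
*Dmitri₄* does not c-command the anaphor → cannot bind it.

{3}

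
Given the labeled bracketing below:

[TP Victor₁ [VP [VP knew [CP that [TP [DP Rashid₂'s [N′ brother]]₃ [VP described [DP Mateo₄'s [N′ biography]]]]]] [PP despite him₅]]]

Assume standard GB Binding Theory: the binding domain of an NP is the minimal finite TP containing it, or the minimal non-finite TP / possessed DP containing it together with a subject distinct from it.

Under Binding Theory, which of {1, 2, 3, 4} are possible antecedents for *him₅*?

{2, 3, 4}

*him* is a pronoun, so Principle B applies: it must be free in its binding domain.
Binding domain of *him₅*: the matrix TP, whose subject is Victor₁.
*Victor₁* c-commands the pronoun within its binding domain → coindexation would violate Principle B.
*Rashid₂* and the pronoun do not c-command one another → neither Principle B nor Principle C is at stake; coindexation permitted.
*[Rashid₂'s brother]₃* and the pronoun do not c-command one another → neither Principle B nor Principle C is at stake; coindexation permitted.
*Mateo₄* and the pronoun do not c-command one another → neither Principle B nor Principle C is at stake; coindexation permitted.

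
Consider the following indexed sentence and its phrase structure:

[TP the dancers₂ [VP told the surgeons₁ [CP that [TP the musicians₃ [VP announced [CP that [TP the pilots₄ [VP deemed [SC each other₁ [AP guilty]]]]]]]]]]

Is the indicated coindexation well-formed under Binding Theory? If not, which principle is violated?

Principle A

The two coindexed NPs are *the surgeons₁* and *each other₁*.
*each other₁* is an anaphor. Principle A requires it to be bound within its binding domain — the embedded TP, whose subject is the pilots₄.
Within that domain it is c-commanded by *the pilots₄*, which does not share its index.
*the surgeons₁* does c-command the anaphor, but from outside its binding domain.
The anaphor is unbound in its domain → Principle A violation.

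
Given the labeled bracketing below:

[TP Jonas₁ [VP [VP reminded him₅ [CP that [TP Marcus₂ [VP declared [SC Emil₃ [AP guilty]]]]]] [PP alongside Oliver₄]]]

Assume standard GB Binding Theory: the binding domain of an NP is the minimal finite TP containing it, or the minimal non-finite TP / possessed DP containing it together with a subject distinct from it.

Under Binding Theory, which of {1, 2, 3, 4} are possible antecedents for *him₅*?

{4}

*him* is a pronoun, so Principle B applies: it must be free in its binding domain.
Binding domain of *him₅*: the matrix TP, whose subject is Jonas₁.
*Jonas₁* c-commands the pronoun within its binding domain → coindexation would violate Principle B.
*Marcus₂*: the pronoun c-commands this R-expression → coindexation would violate Principle C on *Marcus₂*.
*Emil₃*: the pronoun c-commands this R-expression → coindexation would violate Principle C on *Emil₃*.
*Oliver₄* and the pronoun do not c-command one another → neither Principle B nor Principle C is at stake; coindexation permitted.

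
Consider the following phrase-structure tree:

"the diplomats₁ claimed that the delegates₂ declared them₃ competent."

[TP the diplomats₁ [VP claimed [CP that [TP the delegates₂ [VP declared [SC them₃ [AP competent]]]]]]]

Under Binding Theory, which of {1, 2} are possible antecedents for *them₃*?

*them* is a pronoun, so Principle B applies: it must be free in its binding domain.
Binding domain of *them₃*: the embedded TP, whose subject is the delegates₂.
*the diplomats₁* c-commands the pronoun but from outside its binding domain, and is not c-commanded by it → coindexation permitted.
*the delegates₂* c-commands the pronoun within its binding domain → coindexation would violate Principle B.

{1}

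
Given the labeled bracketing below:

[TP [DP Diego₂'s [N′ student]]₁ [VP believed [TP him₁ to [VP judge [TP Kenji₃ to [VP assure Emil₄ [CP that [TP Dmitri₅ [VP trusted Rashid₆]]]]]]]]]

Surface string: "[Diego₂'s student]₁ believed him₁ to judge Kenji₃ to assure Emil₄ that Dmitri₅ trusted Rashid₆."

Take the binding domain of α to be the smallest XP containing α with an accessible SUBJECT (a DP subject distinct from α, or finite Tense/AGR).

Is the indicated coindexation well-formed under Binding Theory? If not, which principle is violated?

The two coindexed NPs are *[Diego₂'s student]₁* and *him₁*.
*him₁* is a pronoun. Its binding domain is the matrix TP, whose subject is [Diego₂'s student]₁.
*[Diego₂'s student]₁* c-commands it within that domain and carries the same index.
The pronoun is locally bound → Principle B violation.

Principle B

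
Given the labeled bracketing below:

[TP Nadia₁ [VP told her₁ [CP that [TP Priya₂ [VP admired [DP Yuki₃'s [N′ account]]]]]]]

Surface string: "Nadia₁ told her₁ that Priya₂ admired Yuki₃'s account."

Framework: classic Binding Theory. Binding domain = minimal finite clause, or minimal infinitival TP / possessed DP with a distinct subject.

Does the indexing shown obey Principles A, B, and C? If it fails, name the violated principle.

Principle B

The two coindexed NPs are *Nadia₁* and *her₁*.
*her₁* is a pronoun. Its binding domain is the matrix TP, whose subject is Nadia₁.
*Nadia₁* c-commands it within that domain and carries the same index.
The pronoun is locally bound → Principle B violation.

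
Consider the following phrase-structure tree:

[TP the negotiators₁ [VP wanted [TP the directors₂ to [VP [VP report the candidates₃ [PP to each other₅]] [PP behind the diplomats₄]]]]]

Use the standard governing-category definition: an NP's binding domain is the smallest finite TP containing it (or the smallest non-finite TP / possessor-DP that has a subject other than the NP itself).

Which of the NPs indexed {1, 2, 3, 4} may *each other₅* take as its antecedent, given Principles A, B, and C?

*each other* is an anaphor, so Principle A applies: it must be bound in its binding domain.
Binding domain of *each other₅*: the embedded TP, whose subject is the directors₂.
*the negotiators₁* c-commands the anaphor but is outside its binding domain → cannot satisfy Principle A.
*the directors₂* c-commands the anaphor within its binding domain → licit binder.
*the candidates₃* c-commands the anaphor within its binding domain → licit binder.
*the diplomats₄* does not c-command the anaphor → cannot bind it.

{2, 3}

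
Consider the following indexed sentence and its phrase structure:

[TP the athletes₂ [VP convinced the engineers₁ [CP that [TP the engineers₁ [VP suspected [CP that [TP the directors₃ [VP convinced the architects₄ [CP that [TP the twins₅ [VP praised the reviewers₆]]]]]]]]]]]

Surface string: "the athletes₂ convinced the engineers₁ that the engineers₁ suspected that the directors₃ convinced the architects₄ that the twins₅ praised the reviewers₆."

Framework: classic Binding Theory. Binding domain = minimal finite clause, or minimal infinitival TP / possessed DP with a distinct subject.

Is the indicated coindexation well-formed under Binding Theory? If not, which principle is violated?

The two coindexed NPs are *the engineers₁* (the higher occurrence) and *the engineers₁* (the lower occurrence).
*the engineers₁* (the lower occurrence) is an R-expression. Principle C requires it to be free everywhere.
*the engineers₁* (the higher occurrence) c-commands it and carries the same index.
The R-expression is bound → Principle C violation.

Principle C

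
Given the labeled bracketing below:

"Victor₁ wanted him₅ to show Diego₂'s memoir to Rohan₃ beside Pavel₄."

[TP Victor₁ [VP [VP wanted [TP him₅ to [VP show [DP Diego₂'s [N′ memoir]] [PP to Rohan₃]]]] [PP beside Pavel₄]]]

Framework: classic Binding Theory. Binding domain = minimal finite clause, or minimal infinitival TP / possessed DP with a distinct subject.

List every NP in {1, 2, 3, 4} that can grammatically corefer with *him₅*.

*him* is a pronoun, so Principle B applies: it must be free in its binding domain.
Binding domain of *him₅*: the matrix TP, whose subject is Victor₁.
*Victor₁* c-commands the pronoun within its binding domain → coindexation would violate Principle B.
*Diego₂*: the pronoun c-commands this R-expression → coindexation would violate Principle C on *Diego₂*.
*Rohan₃*: the pronoun c-commands this R-expression → coindexation would violate Principle C on *Rohan₃*.
*Pavel₄* and the pronoun do not c-command one another → neither Principle B nor Principle C is at stake; coindexation permitted.

{4}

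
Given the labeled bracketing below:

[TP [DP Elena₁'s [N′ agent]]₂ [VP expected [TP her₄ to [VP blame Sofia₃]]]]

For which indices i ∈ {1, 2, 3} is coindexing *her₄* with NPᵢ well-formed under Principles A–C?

*her* is a pronoun, so Principle B applies: it must be free in its binding domain.
Binding domain of *her₄*: the matrix TP, whose subject is [Elena₁'s agent]₂.
*Elena₁* and the pronoun do not c-command one another → neither Principle B nor Principle C is at stake; coindexation permitted.
*[Elena₁'s agent]₂* c-commands the pronoun within its binding domain → coindexation would violate Principle B.
*Sofia₃*: the pronoun c-commands this R-expression → coindexation would violate Principle C on *Sofia₃*.

{1}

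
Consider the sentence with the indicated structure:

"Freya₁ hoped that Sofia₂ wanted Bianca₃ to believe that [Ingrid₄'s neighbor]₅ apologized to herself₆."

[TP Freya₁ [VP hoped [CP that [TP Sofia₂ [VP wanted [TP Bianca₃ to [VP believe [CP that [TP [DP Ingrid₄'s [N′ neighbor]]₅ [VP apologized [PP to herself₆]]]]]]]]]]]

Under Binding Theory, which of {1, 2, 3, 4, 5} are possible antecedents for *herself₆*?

*herself* is an anaphor, so Principle A applies: it must be bound in its binding domain.
Binding domain of *herself₆*: the embedded TP, whose subject is [Ingrid₄'s neighbor]₅.
*Freya₁* c-commands the anaphor but is outside its binding domain → cannot satisfy Principle A.
*Sofia₂* c-commands the anaphor but is outside its binding domain → cannot satisfy Principle A.
*Bianca₃* c-commands the anaphor but is outside its binding domain → cannot satisfy Principle A.
*Ingrid₄* does not c-command the anaphor → cannot bind it.
*[Ingrid₄'s neighbor]₅* c-commands the anaphor within its binding domain → licit binder.

{5}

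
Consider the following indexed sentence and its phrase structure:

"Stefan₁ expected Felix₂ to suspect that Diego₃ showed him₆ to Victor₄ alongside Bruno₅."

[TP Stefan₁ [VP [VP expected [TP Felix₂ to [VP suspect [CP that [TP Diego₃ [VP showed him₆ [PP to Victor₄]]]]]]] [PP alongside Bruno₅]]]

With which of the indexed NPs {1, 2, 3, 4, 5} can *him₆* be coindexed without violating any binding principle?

{1, 2, 5}

*him* is a pronoun, so Principle B applies: it must be free in its binding domain.
Binding domain of *him₆*: the embedded TP, whose subject is Diego₃.
*Stefan₁* c-commands the pronoun but from outside its binding domain, and is not c-commanded by it → coindexation permitted.
*Felix₂* c-commands the pronoun but from outside its binding domain, and is not c-commanded by it → coindexation permitted.
*Diego₃* c-commands the pronoun within its binding domain → coindexation would violate Principle B.
*Victor₄*: the pronoun c-commands this R-expression → coindexation would violate Principle C on *Victor₄*.
*Bruno₅* and the pronoun do not c-command one another → neither Principle B nor Principle C is at stake; coindexation permitted.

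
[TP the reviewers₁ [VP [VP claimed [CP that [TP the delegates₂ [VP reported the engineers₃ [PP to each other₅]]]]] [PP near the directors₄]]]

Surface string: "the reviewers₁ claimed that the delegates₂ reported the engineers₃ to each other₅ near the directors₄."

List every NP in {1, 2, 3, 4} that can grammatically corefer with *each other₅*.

{2, 3}

*each other* is an anaphor, so Principle A applies: it must be bound in its binding domain.
Binding domain of *each other₅*: the embedded TP, whose subject is the delegates₂.
*the reviewers₁* c-commands the anaphor but is outside its binding domain → cannot satisfy Principle A.
*the delegates₂* c-commands the anaphor within its binding domain → licit binder.
*the engineers₃* c-commands the anaphor within its binding domain → licit binder.
*the directors₄* does not c-command the anaphor → cannot bind it.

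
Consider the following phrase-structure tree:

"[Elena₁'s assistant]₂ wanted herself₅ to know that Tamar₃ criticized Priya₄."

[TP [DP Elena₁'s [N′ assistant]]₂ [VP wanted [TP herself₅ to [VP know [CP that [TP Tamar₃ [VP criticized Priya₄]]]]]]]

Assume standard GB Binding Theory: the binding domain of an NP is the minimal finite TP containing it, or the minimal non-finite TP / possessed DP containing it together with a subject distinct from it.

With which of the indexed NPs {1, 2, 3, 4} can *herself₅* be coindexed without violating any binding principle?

*herself* is an anaphor, so Principle A applies: it must be bound in its binding domain.
Binding domain of *herself₅*: the matrix TP, whose subject is [Elena₁'s assistant]₂.
*Elena₁* does not c-command the anaphor → cannot bind it.
*[Elena₁'s assistant]₂* c-commands the anaphor within its binding domain → licit binder.
*Tamar₃* does not c-command the anaphor → cannot bind it.
*Priya₄* does not c-command the anaphor → cannot bind it.

{2}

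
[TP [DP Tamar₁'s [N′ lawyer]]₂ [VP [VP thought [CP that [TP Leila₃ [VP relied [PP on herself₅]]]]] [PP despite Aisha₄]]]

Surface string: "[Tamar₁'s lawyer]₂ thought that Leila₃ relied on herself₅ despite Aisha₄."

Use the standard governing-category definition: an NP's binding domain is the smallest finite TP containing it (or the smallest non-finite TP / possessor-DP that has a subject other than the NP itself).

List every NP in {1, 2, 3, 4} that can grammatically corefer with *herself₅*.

{3}

*herself* is an anaphor, so Principle A applies: it must be bound in its binding domain.
Binding domain of *herself₅*: the embedded TP, whose subject is Leila₃.
*Tamar₁* does not c-command the anaphor → cannot bind it.
*[Tamar₁'s lawyer]₂* c-commands the anaphor but is outside its binding domain → cannot satisfy Principle A.
*Leila₃* c-commands the anaphor within its binding domain → licit binder.
*Aisha₄* does not c-command the anaphor → cannot bind it.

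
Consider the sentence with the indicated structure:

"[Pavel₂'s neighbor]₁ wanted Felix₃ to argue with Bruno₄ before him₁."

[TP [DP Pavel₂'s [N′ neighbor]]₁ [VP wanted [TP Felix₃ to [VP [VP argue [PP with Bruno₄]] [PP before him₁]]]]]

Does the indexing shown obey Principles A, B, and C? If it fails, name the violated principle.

grammatical

The two coindexed NPs are *[Pavel₂'s neighbor]₁* and *him₁*.
*him₁* is a pronoun; its binding domain is the embedded TP, whose subject is Felix₃. Within that domain it is c-commanded only by *Felix₃*, which carries a different index — the pronoun is free locally, so Principle B holds.
*[Pavel₂'s neighbor]₁* is an R-expression; *him₁* does not c-command it, and no other NP shares its index, so Principle C is satisfied.
All principles are respected.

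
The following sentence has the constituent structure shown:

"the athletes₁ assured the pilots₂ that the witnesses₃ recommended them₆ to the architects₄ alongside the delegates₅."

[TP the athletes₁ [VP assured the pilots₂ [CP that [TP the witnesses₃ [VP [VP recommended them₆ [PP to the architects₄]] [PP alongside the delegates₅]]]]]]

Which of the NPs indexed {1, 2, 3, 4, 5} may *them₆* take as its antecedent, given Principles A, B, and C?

*them* is a pronoun, so Principle B applies: it must be free in its binding domain.
Binding domain of *them₆*: the embedded TP, whose subject is the witnesses₃.
*the athletes₁* c-commands the pronoun but from outside its binding domain, and is not c-commanded by it → coindexation permitted.
*the pilots₂* c-commands the pronoun but from outside its binding domain, and is not c-commanded by it → coindexation permitted.
*the witnesses₃* c-commands the pronoun within its binding domain → coindexation would violate Principle B.
*the architects₄*: the pronoun c-commands this R-expression → coindexation would violate Principle C on *the architects₄*.
*the delegates₅* and the pronoun do not c-command one another → neither Principle B nor Principle C is at stake; coindexation permitted.

{1, 2, 5}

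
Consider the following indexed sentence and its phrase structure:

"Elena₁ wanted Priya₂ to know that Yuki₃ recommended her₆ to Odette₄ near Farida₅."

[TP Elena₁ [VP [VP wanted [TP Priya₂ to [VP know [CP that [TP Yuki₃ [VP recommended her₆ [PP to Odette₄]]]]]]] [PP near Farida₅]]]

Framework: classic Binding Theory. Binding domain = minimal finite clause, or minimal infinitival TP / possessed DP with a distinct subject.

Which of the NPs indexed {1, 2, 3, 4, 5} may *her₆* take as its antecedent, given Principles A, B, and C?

*her* is a pronoun, so Principle B applies: it must be free in its binding domain.
Binding domain of *her₆*: the embedded TP, whose subject is Yuki₃.
*Elena₁* c-commands the pronoun but from outside its binding domain, and is not c-commanded by it → coindexation permitted.
*Priya₂* c-commands the pronoun but from outside its binding domain, and is not c-commanded by it → coindexation permitted.
*Yuki₃* c-commands the pronoun within its binding domain → coindexation would violate Principle B.
*Odette₄*: the pronoun c-commands this R-expression → coindexation would violate Principle C on *Odette₄*.
*Farida₅* and the pronoun do not c-command one another → neither Principle B nor Principle C is at stake; coindexation permitted.

{1, 2, 5}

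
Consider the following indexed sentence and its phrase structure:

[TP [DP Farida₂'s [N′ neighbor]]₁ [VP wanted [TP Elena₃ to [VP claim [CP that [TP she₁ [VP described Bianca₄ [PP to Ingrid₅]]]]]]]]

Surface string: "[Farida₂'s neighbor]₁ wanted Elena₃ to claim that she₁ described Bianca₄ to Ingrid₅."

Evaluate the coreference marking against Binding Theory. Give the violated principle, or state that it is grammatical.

The two coindexed NPs are *[Farida₂'s neighbor]₁* and *she₁*.
*she₁* is a pronoun; nothing c-commands it within its binding domain (the embedded TP.), so Principle B holds trivially.
*[Farida₂'s neighbor]₁* is an R-expression; *she₁* does not c-command it, and no other NP shares its index, so Principle C is satisfied.
All principles are respected.

grammatical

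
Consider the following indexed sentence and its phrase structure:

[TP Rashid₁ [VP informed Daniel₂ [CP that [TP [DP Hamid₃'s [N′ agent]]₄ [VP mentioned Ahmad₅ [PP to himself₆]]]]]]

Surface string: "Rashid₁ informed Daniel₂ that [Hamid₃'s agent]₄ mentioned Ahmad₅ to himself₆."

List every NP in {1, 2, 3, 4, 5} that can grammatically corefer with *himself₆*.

{4, 5}

*himself* is an anaphor, so Principle A applies: it must be bound in its binding domain.
Binding domain of *himself₆*: the embedded TP, whose subject is [Hamid₃'s agent]₄.
*Rashid₁* c-commands the anaphor but is outside its binding domain → cannot satisfy Principle A.
*Daniel₂* c-commands the anaphor but is outside its binding domain → cannot satisfy Principle A.
*Hamid₃* does not c-command the anaphor → cannot bind it.
*[Hamid₃'s agent]₄* c-commands the anaphor within its binding domain → licit binder.
*Ahmad₅* c-commands the anaphor within its binding domain → licit binder.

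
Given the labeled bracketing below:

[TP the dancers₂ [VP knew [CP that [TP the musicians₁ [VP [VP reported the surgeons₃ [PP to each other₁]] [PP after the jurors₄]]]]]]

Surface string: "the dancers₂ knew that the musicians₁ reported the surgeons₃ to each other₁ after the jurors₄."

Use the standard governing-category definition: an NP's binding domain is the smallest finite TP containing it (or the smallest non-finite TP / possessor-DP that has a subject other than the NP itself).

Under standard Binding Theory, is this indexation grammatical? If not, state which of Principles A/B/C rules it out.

grammatical

The two coindexed NPs are *the musicians₁* and *each other₁*.
*each other₁* is an anaphor; its binding domain is the embedded TP, whose subject is the musicians₁. *the musicians₁* c-commands it within that domain and shares its index, so Principle A is satisfied.
*the musicians₁* is an R-expression; *each other₁* does not c-command it, and no other NP shares its index, so Principle C is satisfied.
All principles are respected.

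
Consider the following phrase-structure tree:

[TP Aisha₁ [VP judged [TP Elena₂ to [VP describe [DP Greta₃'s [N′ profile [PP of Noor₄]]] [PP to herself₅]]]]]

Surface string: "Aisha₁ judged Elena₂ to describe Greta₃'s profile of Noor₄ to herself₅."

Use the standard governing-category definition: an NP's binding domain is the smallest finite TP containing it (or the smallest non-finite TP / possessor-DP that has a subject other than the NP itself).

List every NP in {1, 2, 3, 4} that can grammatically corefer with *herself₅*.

{2}

*herself* is an anaphor, so Principle A applies: it must be bound in its binding domain.
Binding domain of *herself₅*: the embedded TP, whose subject is Elena₂.
*Aisha₁* c-commands the anaphor but is outside its binding domain → cannot satisfy Principle A.
*Elena₂* c-commands the anaphor within its binding domain → licit binder.
*Greta₃* does not c-command the anaphor → cannot bind it.
*Noor₄* does not c-command the anaphor → cannot bind it.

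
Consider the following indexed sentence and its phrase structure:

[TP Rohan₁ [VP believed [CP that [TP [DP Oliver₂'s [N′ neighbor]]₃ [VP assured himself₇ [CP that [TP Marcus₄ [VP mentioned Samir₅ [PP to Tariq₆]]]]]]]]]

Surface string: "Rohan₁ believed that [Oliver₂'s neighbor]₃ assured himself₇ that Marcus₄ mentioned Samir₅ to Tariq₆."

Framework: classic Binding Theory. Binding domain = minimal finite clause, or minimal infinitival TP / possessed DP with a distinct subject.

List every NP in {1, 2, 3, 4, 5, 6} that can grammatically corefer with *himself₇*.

*himself* is an anaphor, so Principle A applies: it must be bound in its binding domain.
Binding domain of *himself₇*: the embedded TP, whose subject is [Oliver₂'s neighbor]₃.
*Rohan₁* c-commands the anaphor but is outside its binding domain → cannot satisfy Principle A.
*Oliver₂* does not c-command the anaphor → cannot bind it.
*[Oliver₂'s neighbor]₃* c-commands the anaphor within its binding domain → licit binder.
*Marcus₄* does not c-command the anaphor → cannot bind it.
*Samir₅* does not c-command the anaphor → cannot bind it.
*Tariq₆* does not c-command the anaphor → cannot bind it.

{3}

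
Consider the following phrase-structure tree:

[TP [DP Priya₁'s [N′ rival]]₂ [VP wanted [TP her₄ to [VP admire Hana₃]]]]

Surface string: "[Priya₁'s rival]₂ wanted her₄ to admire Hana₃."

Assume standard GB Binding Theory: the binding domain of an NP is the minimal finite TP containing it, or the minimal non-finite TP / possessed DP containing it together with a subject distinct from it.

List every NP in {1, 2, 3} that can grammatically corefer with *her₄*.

*her* is a pronoun, so Principle B applies: it must be free in its binding domain.
Binding domain of *her₄*: the matrix TP, whose subject is [Priya₁'s rival]₂.
*Priya₁* and the pronoun do not c-command one another → neither Principle B nor Principle C is at stake; coindexation permitted.
*[Priya₁'s rival]₂* c-commands the pronoun within its binding domain → coindexation would violate Principle B.
*Hana₃*: the pronoun c-commands this R-expression → coindexation would violate Principle C on *Hana₃*.

{1}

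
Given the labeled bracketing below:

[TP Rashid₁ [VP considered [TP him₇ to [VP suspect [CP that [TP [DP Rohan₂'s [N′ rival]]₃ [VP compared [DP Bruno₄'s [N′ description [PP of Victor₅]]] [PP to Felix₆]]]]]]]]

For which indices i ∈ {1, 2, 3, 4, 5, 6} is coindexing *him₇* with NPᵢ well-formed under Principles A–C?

none

*him* is a pronoun, so Principle B applies: it must be free in its binding domain.
Binding domain of *him₇*: the matrix TP, whose subject is Rashid₁.
*Rashid₁* c-commands the pronoun within its binding domain → coindexation would violate Principle B.
*Rohan₂*: the pronoun c-commands this R-expression → coindexation would violate Principle C on *Rohan₂*.
*[Rohan₂'s rival]₃*: the pronoun c-commands this R-expression → coindexation would violate Principle C on *[Rohan₂'s rival]₃*.
*Bruno₄*: the pronoun c-commands this R-expression → coindexation would violate Principle C on *Bruno₄*.
*Victor₅*: the pronoun c-commands this R-expression → coindexation would violate Principle C on *Victor₅*.
*Felix₆*: the pronoun c-commands this R-expression → coindexation would violate Principle C on *Felix₆*.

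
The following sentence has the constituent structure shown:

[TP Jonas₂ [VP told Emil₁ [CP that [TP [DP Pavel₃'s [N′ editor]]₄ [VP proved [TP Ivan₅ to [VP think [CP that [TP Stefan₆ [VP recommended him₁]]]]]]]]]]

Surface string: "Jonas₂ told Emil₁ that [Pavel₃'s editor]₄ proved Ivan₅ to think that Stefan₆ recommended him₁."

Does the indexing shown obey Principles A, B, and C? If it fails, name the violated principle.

grammatical

The two coindexed NPs are *Emil₁* and *him₁*.
*him₁* is a pronoun; its binding domain is the embedded TP, whose subject is Stefan₆. Within that domain it is c-commanded only by *Stefan₆*, which carries a different index — the pronoun is free locally, so Principle B holds.
*Emil₁* is an R-expression; *him₁* does not c-command it, and no other NP shares its index, so Principle C is satisfied.
All principles are respected.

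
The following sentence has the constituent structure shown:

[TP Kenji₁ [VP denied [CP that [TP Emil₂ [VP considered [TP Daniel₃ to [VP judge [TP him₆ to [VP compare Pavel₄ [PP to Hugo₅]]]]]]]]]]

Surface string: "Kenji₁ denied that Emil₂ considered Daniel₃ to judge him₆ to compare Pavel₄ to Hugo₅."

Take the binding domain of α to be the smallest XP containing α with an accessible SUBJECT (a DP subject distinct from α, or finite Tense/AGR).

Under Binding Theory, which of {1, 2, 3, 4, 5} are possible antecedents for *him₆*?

*him* is a pronoun, so Principle B applies: it must be free in its binding domain.
Binding domain of *him₆*: the embedded TP, whose subject is Daniel₃.
*Kenji₁* c-commands the pronoun but from outside its binding domain, and is not c-commanded by it → coindexation permitted.
*Emil₂* c-commands the pronoun but from outside its binding domain, and is not c-commanded by it → coindexation permitted.
*Daniel₃* c-commands the pronoun within its binding domain → coindexation would violate Principle B.
*Pavel₄*: the pronoun c-commands this R-expression → coindexation would violate Principle C on *Pavel₄*.
*Hugo₅*: the pronoun c-commands this R-expression → coindexation would violate Principle C on *Hugo₅*.

{1, 2}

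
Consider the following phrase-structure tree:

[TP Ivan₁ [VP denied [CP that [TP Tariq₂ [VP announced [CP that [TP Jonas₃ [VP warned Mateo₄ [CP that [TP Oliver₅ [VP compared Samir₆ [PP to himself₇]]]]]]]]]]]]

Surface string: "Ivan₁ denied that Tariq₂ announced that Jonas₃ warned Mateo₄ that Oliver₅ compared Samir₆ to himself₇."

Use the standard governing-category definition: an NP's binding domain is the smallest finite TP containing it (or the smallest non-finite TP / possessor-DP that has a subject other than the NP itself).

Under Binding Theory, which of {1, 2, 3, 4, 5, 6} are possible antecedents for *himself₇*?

{5, 6}

*himself* is an anaphor, so Principle A applies: it must be bound in its binding domain.
Binding domain of *himself₇*: the embedded TP, whose subject is Oliver₅.
*Ivan₁* c-commands the anaphor but is outside its binding domain → cannot satisfy Principle A.
*Tariq₂* c-commands the anaphor but is outside its binding domain → cannot satisfy Principle A.
*Jonas₃* c-commands the anaphor but is outside its binding domain → cannot satisfy Principle A.
*Mateo₄* c-commands the anaphor but is outside its binding domain → cannot satisfy Principle A.
*Oliver₅* c-commands the anaphor within its binding domain → licit binder.
*Samir₆* c-commands the anaphor within its binding domain → licit binder.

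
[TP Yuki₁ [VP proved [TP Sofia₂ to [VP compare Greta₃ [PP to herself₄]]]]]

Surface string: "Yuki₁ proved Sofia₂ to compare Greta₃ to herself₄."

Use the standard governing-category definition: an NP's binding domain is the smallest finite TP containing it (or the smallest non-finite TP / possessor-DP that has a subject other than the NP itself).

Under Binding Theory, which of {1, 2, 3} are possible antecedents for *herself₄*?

{2, 3}

*herself* is an anaphor, so Principle A applies: it must be bound in its binding domain.
Binding domain of *herself₄*: the embedded TP, whose subject is Sofia₂.
*Yuki₁* c-commands the anaphor but is outside its binding domain → cannot satisfy Principle A.
*Sofia₂* c-commands the anaphor within its binding domain → licit binder.
*Greta₃* c-commands the anaphor within its binding domain → licit binder.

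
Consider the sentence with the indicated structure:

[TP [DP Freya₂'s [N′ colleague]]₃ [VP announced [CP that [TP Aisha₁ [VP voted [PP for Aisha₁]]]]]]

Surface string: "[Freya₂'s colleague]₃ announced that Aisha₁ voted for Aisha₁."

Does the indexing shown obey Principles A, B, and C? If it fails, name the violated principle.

The two coindexed NPs are *Aisha₁* (the lower occurrence) and *Aisha₁* (the higher occurrence).
*Aisha₁* (the lower occurrence) is an R-expression. Principle C requires it to be free everywhere.
*Aisha₁* (the higher occurrence) c-commands it and carries the same index.
The R-expression is bound → Principle C violation.

Principle C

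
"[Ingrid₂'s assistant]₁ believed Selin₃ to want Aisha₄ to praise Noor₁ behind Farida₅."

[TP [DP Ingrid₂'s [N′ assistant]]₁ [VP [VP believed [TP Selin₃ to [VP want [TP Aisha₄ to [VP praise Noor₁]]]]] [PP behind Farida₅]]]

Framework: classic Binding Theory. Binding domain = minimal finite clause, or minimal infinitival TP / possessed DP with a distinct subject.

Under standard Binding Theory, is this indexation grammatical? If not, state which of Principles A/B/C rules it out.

The two coindexed NPs are *[Ingrid₂'s assistant]₁* and *Noor₁*.
*Noor₁* is an R-expression. Principle C requires it to be free everywhere.
*[Ingrid₂'s assistant]₁* c-commands it and carries the same index.
The R-expression is bound → Principle C violation.

Principle C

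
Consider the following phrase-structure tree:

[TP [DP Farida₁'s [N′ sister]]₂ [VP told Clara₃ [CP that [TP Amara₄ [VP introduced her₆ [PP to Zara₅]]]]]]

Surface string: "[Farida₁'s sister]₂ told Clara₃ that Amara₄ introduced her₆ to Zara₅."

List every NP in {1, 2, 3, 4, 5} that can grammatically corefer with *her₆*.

{1, 2, 3}

*her* is a pronoun, so Principle B applies: it must be free in its binding domain.
Binding domain of *her₆*: the embedded TP, whose subject is Amara₄.
*Farida₁* and the pronoun do not c-command one another → neither Principle B nor Principle C is at stake; coindexation permitted.
*[Farida₁'s sister]₂* c-commands the pronoun but from outside its binding domain, and is not c-commanded by it → coindexation permitted.
*Clara₃* c-commands the pronoun but from outside its binding domain, and is not c-commanded by it → coindexation permitted.
*Amara₄* c-commands the pronoun within its binding domain → coindexation would violate Principle B.
*Zara₅*: the pronoun c-commands this R-expression → coindexation would violate Principle C on *Zara₅*.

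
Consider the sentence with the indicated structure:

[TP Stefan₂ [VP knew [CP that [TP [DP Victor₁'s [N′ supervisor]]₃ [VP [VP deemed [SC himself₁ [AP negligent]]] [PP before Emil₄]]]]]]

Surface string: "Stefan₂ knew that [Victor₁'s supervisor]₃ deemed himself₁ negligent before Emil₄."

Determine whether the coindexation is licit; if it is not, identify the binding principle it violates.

The two coindexed NPs are *Victor₁* and *himself₁*.
*himself₁* is an anaphor. Principle A requires it to be bound within its binding domain — the embedded TP, whose subject is [Victor₁'s supervisor]₃.
Within that domain it is c-commanded by *[Victor₁'s supervisor]₃*, which does not share its index.
*Victor₁* does not c-command the anaphor at all.
The anaphor is unbound in its domain → Principle A violation.

Principle A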